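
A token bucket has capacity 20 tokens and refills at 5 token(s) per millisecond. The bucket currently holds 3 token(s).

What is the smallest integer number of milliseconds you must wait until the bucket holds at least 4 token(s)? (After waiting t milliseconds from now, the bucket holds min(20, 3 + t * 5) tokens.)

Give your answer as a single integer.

Answer: 1

Derivation:
Need 3 + t * 5 >= 4, so t >= 1/5.
Smallest integer t = ceil(1/5) = 1.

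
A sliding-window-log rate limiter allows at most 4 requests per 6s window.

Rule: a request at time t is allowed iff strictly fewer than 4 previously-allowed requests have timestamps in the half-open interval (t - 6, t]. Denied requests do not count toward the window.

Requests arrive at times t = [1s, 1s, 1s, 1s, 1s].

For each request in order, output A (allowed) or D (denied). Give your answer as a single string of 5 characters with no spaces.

Tracking allowed requests in the window:
  req#1 t=1s: ALLOW
  req#2 t=1s: ALLOW
  req#3 t=1s: ALLOW
  req#4 t=1s: ALLOW
  req#5 t=1s: DENY

Answer: AAAAD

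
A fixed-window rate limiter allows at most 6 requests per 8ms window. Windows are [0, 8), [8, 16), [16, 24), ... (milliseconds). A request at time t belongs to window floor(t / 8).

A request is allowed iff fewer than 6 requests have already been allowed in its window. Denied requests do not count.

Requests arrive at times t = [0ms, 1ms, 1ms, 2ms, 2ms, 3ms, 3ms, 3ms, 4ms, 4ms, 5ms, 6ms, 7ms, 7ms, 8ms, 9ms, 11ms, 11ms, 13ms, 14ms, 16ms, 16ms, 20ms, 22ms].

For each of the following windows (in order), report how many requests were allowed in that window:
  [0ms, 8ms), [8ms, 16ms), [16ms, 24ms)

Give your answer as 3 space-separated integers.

Answer: 6 6 4

Derivation:
Processing requests:
  req#1 t=0ms (window 0): ALLOW
  req#2 t=1ms (window 0): ALLOW
  req#3 t=1ms (window 0): ALLOW
  req#4 t=2ms (window 0): ALLOW
  req#5 t=2ms (window 0): ALLOW
  req#6 t=3ms (window 0): ALLOW
  req#7 t=3ms (window 0): DENY
  req#8 t=3ms (window 0): DENY
  req#9 t=4ms (window 0): DENY
  req#10 t=4ms (window 0): DENY
  req#11 t=5ms (window 0): DENY
  req#12 t=6ms (window 0): DENY
  req#13 t=7ms (window 0): DENY
  req#14 t=7ms (window 0): DENY
  req#15 t=8ms (window 1): ALLOW
  req#16 t=9ms (window 1): ALLOW
  req#17 t=11ms (window 1): ALLOW
  req#18 t=11ms (window 1): ALLOW
  req#19 t=13ms (window 1): ALLOW
  req#20 t=14ms (window 1): ALLOW
  req#21 t=16ms (window 2): ALLOW
  req#22 t=16ms (window 2): ALLOW
  req#23 t=20ms (window 2): ALLOW
  req#24 t=22ms (window 2): ALLOW

Allowed counts by window: 6 6 4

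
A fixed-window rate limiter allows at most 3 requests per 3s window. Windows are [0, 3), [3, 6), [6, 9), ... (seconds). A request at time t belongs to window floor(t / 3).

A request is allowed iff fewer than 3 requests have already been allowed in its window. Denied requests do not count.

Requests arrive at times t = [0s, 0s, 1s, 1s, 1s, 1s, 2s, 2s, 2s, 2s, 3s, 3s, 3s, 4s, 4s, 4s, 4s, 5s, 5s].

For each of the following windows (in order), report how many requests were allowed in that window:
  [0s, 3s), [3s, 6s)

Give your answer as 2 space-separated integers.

Answer: 3 3

Derivation:
Processing requests:
  req#1 t=0s (window 0): ALLOW
  req#2 t=0s (window 0): ALLOW
  req#3 t=1s (window 0): ALLOW
  req#4 t=1s (window 0): DENY
  req#5 t=1s (window 0): DENY
  req#6 t=1s (window 0): DENY
  req#7 t=2s (window 0): DENY
  req#8 t=2s (window 0): DENY
  req#9 t=2s (window 0): DENY
  req#10 t=2s (window 0): DENY
  req#11 t=3s (window 1): ALLOW
  req#12 t=3s (window 1): ALLOW
  req#13 t=3s (window 1): ALLOW
  req#14 t=4s (window 1): DENY
  req#15 t=4s (window 1): DENY
  req#16 t=4s (window 1): DENY
  req#17 t=4s (window 1): DENY
  req#18 t=5s (window 1): DENY
  req#19 t=5s (window 1): DENY

Allowed counts by window: 3 3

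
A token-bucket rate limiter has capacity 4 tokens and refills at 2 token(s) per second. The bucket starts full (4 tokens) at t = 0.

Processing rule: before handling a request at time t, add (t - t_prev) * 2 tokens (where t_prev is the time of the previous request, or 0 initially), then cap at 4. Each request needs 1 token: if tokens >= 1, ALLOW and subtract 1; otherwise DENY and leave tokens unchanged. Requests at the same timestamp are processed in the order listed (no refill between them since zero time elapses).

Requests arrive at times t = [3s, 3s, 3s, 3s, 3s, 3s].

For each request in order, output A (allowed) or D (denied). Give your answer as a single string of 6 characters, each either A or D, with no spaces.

Simulating step by step:
  req#1 t=3s: ALLOW
  req#2 t=3s: ALLOW
  req#3 t=3s: ALLOW
  req#4 t=3s: ALLOW
  req#5 t=3s: DENY
  req#6 t=3s: DENY

Answer: AAAADD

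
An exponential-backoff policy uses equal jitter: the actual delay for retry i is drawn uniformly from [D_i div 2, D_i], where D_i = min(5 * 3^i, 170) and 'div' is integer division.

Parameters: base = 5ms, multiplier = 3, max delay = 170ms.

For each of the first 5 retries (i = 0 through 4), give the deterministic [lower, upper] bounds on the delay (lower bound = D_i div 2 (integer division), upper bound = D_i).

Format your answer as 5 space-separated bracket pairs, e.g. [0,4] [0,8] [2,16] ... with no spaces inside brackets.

Computing bounds per retry:
  i=0: D_i=min(5*3^0,170)=5, bounds=[2,5]
  i=1: D_i=min(5*3^1,170)=15, bounds=[7,15]
  i=2: D_i=min(5*3^2,170)=45, bounds=[22,45]
  i=3: D_i=min(5*3^3,170)=135, bounds=[67,135]
  i=4: D_i=min(5*3^4,170)=170, bounds=[85,170]

Answer: [2,5] [7,15] [22,45] [67,135] [85,170]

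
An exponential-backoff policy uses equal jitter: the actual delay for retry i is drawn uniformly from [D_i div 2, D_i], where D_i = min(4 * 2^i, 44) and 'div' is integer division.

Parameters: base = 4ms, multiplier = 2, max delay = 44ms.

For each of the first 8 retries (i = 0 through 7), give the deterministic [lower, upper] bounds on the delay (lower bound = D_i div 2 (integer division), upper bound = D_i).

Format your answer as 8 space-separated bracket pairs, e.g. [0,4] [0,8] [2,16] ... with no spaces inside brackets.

Answer: [2,4] [4,8] [8,16] [16,32] [22,44] [22,44] [22,44] [22,44]

Derivation:
Computing bounds per retry:
  i=0: D_i=min(4*2^0,44)=4, bounds=[2,4]
  i=1: D_i=min(4*2^1,44)=8, bounds=[4,8]
  i=2: D_i=min(4*2^2,44)=16, bounds=[8,16]
  i=3: D_i=min(4*2^3,44)=32, bounds=[16,32]
  i=4: D_i=min(4*2^4,44)=44, bounds=[22,44]
  i=5: D_i=min(4*2^5,44)=44, bounds=[22,44]
  i=6: D_i=min(4*2^6,44)=44, bounds=[22,44]
  i=7: D_i=min(4*2^7,44)=44, bounds=[22,44]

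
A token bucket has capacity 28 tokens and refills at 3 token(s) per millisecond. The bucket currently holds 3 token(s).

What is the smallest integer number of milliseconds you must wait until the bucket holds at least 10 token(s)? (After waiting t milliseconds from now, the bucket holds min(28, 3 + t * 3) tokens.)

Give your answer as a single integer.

Need 3 + t * 3 >= 10, so t >= 7/3.
Smallest integer t = ceil(7/3) = 3.

Answer: 3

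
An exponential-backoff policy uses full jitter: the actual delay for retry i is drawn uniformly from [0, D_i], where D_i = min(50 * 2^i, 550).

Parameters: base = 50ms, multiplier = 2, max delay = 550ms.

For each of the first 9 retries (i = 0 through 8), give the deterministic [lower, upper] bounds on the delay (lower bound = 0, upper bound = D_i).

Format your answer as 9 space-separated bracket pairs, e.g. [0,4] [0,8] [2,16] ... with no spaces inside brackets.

Computing bounds per retry:
  i=0: D_i=min(50*2^0,550)=50, bounds=[0,50]
  i=1: D_i=min(50*2^1,550)=100, bounds=[0,100]
  i=2: D_i=min(50*2^2,550)=200, bounds=[0,200]
  i=3: D_i=min(50*2^3,550)=400, bounds=[0,400]
  i=4: D_i=min(50*2^4,550)=550, bounds=[0,550]
  i=5: D_i=min(50*2^5,550)=550, bounds=[0,550]
  i=6: D_i=min(50*2^6,550)=550, bounds=[0,550]
  i=7: D_i=min(50*2^7,550)=550, bounds=[0,550]
  i=8: D_i=min(50*2^8,550)=550, bounds=[0,550]

Answer: [0,50] [0,100] [0,200] [0,400] [0,550] [0,550] [0,550] [0,550] [0,550]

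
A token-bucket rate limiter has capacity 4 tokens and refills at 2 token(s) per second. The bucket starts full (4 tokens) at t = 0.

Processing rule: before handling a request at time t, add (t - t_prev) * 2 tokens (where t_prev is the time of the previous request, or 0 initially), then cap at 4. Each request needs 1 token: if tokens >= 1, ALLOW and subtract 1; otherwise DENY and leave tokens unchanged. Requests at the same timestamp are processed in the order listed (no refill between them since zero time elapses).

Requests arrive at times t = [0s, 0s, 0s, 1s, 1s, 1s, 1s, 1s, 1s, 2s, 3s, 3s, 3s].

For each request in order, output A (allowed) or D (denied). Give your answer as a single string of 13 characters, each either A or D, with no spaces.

Simulating step by step:
  req#1 t=0s: ALLOW
  req#2 t=0s: ALLOW
  req#3 t=0s: ALLOW
  req#4 t=1s: ALLOW
  req#5 t=1s: ALLOW
  req#6 t=1s: ALLOW
  req#7 t=1s: DENY
  req#8 t=1s: DENY
  req#9 t=1s: DENY
  req#10 t=2s: ALLOW
  req#11 t=3s: ALLOW
  req#12 t=3s: ALLOW
  req#13 t=3s: ALLOW

Answer: AAAAAADDDAAAA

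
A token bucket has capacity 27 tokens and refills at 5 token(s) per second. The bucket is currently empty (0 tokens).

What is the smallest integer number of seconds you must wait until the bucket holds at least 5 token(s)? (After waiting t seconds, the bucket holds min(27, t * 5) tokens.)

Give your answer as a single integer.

Answer: 1

Derivation:
Need t * 5 >= 5, so t >= 5/5.
Smallest integer t = ceil(5/5) = 1.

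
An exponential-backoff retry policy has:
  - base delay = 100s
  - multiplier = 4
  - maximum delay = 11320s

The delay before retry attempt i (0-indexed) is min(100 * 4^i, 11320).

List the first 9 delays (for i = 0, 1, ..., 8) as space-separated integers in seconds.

Answer: 100 400 1600 6400 11320 11320 11320 11320 11320

Derivation:
Computing each delay:
  i=0: min(100*4^0, 11320) = 100
  i=1: min(100*4^1, 11320) = 400
  i=2: min(100*4^2, 11320) = 1600
  i=3: min(100*4^3, 11320) = 6400
  i=4: min(100*4^4, 11320) = 11320
  i=5: min(100*4^5, 11320) = 11320
  i=6: min(100*4^6, 11320) = 11320
  i=7: min(100*4^7, 11320) = 11320
  i=8: min(100*4^8, 11320) = 11320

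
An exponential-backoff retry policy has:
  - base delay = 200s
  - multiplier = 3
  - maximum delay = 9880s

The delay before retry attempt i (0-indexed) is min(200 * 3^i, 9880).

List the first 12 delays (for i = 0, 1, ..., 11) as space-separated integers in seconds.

Computing each delay:
  i=0: min(200*3^0, 9880) = 200
  i=1: min(200*3^1, 9880) = 600
  i=2: min(200*3^2, 9880) = 1800
  i=3: min(200*3^3, 9880) = 5400
  i=4: min(200*3^4, 9880) = 9880
  i=5: min(200*3^5, 9880) = 9880
  i=6: min(200*3^6, 9880) = 9880
  i=7: min(200*3^7, 9880) = 9880
  i=8: min(200*3^8, 9880) = 9880
  i=9: min(200*3^9, 9880) = 9880
  i=10: min(200*3^10, 9880) = 9880
  i=11: min(200*3^11, 9880) = 9880

Answer: 200 600 1800 5400 9880 9880 9880 9880 9880 9880 9880 9880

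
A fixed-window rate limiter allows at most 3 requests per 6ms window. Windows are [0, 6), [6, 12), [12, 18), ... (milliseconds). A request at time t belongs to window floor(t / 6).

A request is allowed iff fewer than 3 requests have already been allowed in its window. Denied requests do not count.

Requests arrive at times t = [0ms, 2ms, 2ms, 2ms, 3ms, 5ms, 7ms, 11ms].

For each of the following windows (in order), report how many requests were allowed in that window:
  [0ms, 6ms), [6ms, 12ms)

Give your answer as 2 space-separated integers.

Processing requests:
  req#1 t=0ms (window 0): ALLOW
  req#2 t=2ms (window 0): ALLOW
  req#3 t=2ms (window 0): ALLOW
  req#4 t=2ms (window 0): DENY
  req#5 t=3ms (window 0): DENY
  req#6 t=5ms (window 0): DENY
  req#7 t=7ms (window 1): ALLOW
  req#8 t=11ms (window 1): ALLOW

Allowed counts by window: 3 2

Answer: 3 2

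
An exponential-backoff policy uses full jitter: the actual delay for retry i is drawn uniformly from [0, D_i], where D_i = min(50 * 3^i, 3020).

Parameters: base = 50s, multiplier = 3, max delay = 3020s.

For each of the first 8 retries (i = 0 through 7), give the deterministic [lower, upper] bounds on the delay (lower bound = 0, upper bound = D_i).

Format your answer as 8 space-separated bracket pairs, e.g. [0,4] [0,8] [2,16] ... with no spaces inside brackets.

Computing bounds per retry:
  i=0: D_i=min(50*3^0,3020)=50, bounds=[0,50]
  i=1: D_i=min(50*3^1,3020)=150, bounds=[0,150]
  i=2: D_i=min(50*3^2,3020)=450, bounds=[0,450]
  i=3: D_i=min(50*3^3,3020)=1350, bounds=[0,1350]
  i=4: D_i=min(50*3^4,3020)=3020, bounds=[0,3020]
  i=5: D_i=min(50*3^5,3020)=3020, bounds=[0,3020]
  i=6: D_i=min(50*3^6,3020)=3020, bounds=[0,3020]
  i=7: D_i=min(50*3^7,3020)=3020, bounds=[0,3020]

Answer: [0,50] [0,150] [0,450] [0,1350] [0,3020] [0,3020] [0,3020] [0,3020]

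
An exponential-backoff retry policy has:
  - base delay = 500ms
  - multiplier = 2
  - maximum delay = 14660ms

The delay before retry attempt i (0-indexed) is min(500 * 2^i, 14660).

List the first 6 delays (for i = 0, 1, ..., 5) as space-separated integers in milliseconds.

Answer: 500 1000 2000 4000 8000 14660

Derivation:
Computing each delay:
  i=0: min(500*2^0, 14660) = 500
  i=1: min(500*2^1, 14660) = 1000
  i=2: min(500*2^2, 14660) = 2000
  i=3: min(500*2^3, 14660) = 4000
  i=4: min(500*2^4, 14660) = 8000
  i=5: min(500*2^5, 14660) = 14660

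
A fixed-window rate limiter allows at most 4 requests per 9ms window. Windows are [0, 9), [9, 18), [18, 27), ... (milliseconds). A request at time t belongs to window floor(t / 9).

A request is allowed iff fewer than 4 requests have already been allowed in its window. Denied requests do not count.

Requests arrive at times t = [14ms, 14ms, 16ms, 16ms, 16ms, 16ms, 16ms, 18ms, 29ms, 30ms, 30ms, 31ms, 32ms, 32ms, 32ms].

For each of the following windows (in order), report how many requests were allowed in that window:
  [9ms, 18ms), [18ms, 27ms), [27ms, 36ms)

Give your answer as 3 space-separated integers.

Processing requests:
  req#1 t=14ms (window 1): ALLOW
  req#2 t=14ms (window 1): ALLOW
  req#3 t=16ms (window 1): ALLOW
  req#4 t=16ms (window 1): ALLOW
  req#5 t=16ms (window 1): DENY
  req#6 t=16ms (window 1): DENY
  req#7 t=16ms (window 1): DENY
  req#8 t=18ms (window 2): ALLOW
  req#9 t=29ms (window 3): ALLOW
  req#10 t=30ms (window 3): ALLOW
  req#11 t=30ms (window 3): ALLOW
  req#12 t=31ms (window 3): ALLOW
  req#13 t=32ms (window 3): DENY
  req#14 t=32ms (window 3): DENY
  req#15 t=32ms (window 3): DENY

Allowed counts by window: 4 1 4

Answer: 4 1 4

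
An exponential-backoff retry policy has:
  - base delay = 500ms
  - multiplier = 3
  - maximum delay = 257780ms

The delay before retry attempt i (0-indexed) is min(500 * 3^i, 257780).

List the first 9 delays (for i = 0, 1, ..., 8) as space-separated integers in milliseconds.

Answer: 500 1500 4500 13500 40500 121500 257780 257780 257780

Derivation:
Computing each delay:
  i=0: min(500*3^0, 257780) = 500
  i=1: min(500*3^1, 257780) = 1500
  i=2: min(500*3^2, 257780) = 4500
  i=3: min(500*3^3, 257780) = 13500
  i=4: min(500*3^4, 257780) = 40500
  i=5: min(500*3^5, 257780) = 121500
  i=6: min(500*3^6, 257780) = 257780
  i=7: min(500*3^7, 257780) = 257780
  i=8: min(500*3^8, 257780) = 257780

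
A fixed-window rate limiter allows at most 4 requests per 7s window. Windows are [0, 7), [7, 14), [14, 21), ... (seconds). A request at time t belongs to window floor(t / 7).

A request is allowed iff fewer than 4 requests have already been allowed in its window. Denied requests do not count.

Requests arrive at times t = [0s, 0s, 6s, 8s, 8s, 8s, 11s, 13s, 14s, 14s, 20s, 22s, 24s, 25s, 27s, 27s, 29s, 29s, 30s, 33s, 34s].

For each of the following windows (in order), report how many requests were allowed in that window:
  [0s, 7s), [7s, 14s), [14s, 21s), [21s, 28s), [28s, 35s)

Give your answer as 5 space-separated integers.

Answer: 3 4 3 4 4

Derivation:
Processing requests:
  req#1 t=0s (window 0): ALLOW
  req#2 t=0s (window 0): ALLOW
  req#3 t=6s (window 0): ALLOW
  req#4 t=8s (window 1): ALLOW
  req#5 t=8s (window 1): ALLOW
  req#6 t=8s (window 1): ALLOW
  req#7 t=11s (window 1): ALLOW
  req#8 t=13s (window 1): DENY
  req#9 t=14s (window 2): ALLOW
  req#10 t=14s (window 2): ALLOW
  req#11 t=20s (window 2): ALLOW
  req#12 t=22s (window 3): ALLOW
  req#13 t=24s (window 3): ALLOW
  req#14 t=25s (window 3): ALLOW
  req#15 t=27s (window 3): ALLOW
  req#16 t=27s (window 3): DENY
  req#17 t=29s (window 4): ALLOW
  req#18 t=29s (window 4): ALLOW
  req#19 t=30s (window 4): ALLOW
  req#20 t=33s (window 4): ALLOW
  req#21 t=34s (window 4): DENY

Allowed counts by window: 3 4 3 4 4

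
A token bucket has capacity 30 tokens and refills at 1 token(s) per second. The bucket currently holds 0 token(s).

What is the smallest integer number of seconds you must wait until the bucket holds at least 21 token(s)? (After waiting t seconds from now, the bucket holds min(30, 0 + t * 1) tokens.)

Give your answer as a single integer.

Need 0 + t * 1 >= 21, so t >= 21/1.
Smallest integer t = ceil(21/1) = 21.

Answer: 21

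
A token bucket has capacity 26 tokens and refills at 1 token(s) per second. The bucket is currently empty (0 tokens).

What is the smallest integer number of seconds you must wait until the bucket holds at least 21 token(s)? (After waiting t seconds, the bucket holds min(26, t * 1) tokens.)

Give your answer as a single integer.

Need t * 1 >= 21, so t >= 21/1.
Smallest integer t = ceil(21/1) = 21.

Answer: 21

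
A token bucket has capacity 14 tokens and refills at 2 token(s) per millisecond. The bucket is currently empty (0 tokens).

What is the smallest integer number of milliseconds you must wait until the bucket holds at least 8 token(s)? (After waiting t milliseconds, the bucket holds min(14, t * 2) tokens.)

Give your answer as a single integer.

Need t * 2 >= 8, so t >= 8/2.
Smallest integer t = ceil(8/2) = 4.

Answer: 4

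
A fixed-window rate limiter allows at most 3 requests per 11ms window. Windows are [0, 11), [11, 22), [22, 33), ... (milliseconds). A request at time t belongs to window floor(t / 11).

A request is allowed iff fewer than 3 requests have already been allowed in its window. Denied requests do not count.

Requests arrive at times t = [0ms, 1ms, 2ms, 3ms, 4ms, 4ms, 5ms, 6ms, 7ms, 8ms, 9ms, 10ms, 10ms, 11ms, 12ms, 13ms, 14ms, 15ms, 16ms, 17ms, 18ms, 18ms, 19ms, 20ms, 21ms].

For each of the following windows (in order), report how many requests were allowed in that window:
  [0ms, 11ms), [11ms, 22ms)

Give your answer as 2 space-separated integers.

Processing requests:
  req#1 t=0ms (window 0): ALLOW
  req#2 t=1ms (window 0): ALLOW
  req#3 t=2ms (window 0): ALLOW
  req#4 t=3ms (window 0): DENY
  req#5 t=4ms (window 0): DENY
  req#6 t=4ms (window 0): DENY
  req#7 t=5ms (window 0): DENY
  req#8 t=6ms (window 0): DENY
  req#9 t=7ms (window 0): DENY
  req#10 t=8ms (window 0): DENY
  req#11 t=9ms (window 0): DENY
  req#12 t=10ms (window 0): DENY
  req#13 t=10ms (window 0): DENY
  req#14 t=11ms (window 1): ALLOW
  req#15 t=12ms (window 1): ALLOW
  req#16 t=13ms (window 1): ALLOW
  req#17 t=14ms (window 1): DENY
  req#18 t=15ms (window 1): DENY
  req#19 t=16ms (window 1): DENY
  req#20 t=17ms (window 1): DENY
  req#21 t=18ms (window 1): DENY
  req#22 t=18ms (window 1): DENY
  req#23 t=19ms (window 1): DENY
  req#24 t=20ms (window 1): DENY
  req#25 t=21ms (window 1): DENY

Allowed counts by window: 3 3

Answer: 3 3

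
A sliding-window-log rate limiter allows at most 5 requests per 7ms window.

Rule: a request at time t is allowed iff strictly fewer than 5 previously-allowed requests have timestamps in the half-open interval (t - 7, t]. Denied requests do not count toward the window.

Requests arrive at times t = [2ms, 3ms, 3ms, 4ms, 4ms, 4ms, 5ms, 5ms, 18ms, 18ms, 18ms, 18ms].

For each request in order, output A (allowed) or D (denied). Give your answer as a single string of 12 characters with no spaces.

Answer: AAAAADDDAAAA

Derivation:
Tracking allowed requests in the window:
  req#1 t=2ms: ALLOW
  req#2 t=3ms: ALLOW
  req#3 t=3ms: ALLOW
  req#4 t=4ms: ALLOW
  req#5 t=4ms: ALLOW
  req#6 t=4ms: DENY
  req#7 t=5ms: DENY
  req#8 t=5ms: DENY
  req#9 t=18ms: ALLOW
  req#10 t=18ms: ALLOW
  req#11 t=18ms: ALLOW
  req#12 t=18ms: ALLOW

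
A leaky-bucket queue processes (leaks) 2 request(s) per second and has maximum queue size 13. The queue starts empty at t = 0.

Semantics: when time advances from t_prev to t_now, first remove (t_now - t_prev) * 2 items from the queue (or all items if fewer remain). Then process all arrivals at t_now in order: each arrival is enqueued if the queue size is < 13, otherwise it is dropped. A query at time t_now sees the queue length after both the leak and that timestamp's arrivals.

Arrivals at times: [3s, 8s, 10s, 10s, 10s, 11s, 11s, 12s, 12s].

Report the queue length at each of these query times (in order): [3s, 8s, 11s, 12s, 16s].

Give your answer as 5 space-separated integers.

Answer: 1 1 3 3 0

Derivation:
Queue lengths at query times:
  query t=3s: backlog = 1
  query t=8s: backlog = 1
  query t=11s: backlog = 3
  query t=12s: backlog = 3
  query t=16s: backlog = 0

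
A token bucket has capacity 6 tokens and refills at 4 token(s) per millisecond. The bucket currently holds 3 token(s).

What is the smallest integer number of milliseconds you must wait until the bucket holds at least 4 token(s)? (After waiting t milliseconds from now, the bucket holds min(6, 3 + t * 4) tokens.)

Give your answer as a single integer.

Need 3 + t * 4 >= 4, so t >= 1/4.
Smallest integer t = ceil(1/4) = 1.

Answer: 1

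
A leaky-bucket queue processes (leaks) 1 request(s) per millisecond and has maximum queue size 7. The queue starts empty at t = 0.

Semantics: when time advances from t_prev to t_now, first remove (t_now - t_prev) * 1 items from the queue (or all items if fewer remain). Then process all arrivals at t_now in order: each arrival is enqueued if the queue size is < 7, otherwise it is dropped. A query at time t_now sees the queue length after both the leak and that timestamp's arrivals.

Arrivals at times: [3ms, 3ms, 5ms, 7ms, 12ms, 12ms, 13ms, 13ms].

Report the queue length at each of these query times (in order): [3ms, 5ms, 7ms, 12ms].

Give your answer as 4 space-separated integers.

Queue lengths at query times:
  query t=3ms: backlog = 2
  query t=5ms: backlog = 1
  query t=7ms: backlog = 1
  query t=12ms: backlog = 2

Answer: 2 1 1 2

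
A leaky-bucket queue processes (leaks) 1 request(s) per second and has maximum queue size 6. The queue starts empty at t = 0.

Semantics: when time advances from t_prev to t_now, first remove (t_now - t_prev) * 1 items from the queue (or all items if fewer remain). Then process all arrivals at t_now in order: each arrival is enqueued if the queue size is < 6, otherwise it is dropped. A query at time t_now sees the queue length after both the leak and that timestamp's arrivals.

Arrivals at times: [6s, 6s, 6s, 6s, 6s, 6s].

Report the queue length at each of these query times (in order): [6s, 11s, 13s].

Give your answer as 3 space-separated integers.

Queue lengths at query times:
  query t=6s: backlog = 6
  query t=11s: backlog = 1
  query t=13s: backlog = 0

Answer: 6 1 0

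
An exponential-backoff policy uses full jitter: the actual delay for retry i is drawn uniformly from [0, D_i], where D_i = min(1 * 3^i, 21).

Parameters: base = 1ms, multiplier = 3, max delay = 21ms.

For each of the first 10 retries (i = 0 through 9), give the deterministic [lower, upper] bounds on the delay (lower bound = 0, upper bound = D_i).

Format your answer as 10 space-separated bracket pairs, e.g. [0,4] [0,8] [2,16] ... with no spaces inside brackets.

Computing bounds per retry:
  i=0: D_i=min(1*3^0,21)=1, bounds=[0,1]
  i=1: D_i=min(1*3^1,21)=3, bounds=[0,3]
  i=2: D_i=min(1*3^2,21)=9, bounds=[0,9]
  i=3: D_i=min(1*3^3,21)=21, bounds=[0,21]
  i=4: D_i=min(1*3^4,21)=21, bounds=[0,21]
  i=5: D_i=min(1*3^5,21)=21, bounds=[0,21]
  i=6: D_i=min(1*3^6,21)=21, bounds=[0,21]
  i=7: D_i=min(1*3^7,21)=21, bounds=[0,21]
  i=8: D_i=min(1*3^8,21)=21, bounds=[0,21]
  i=9: D_i=min(1*3^9,21)=21, bounds=[0,21]

Answer: [0,1] [0,3] [0,9] [0,21] [0,21] [0,21] [0,21] [0,21] [0,21] [0,21]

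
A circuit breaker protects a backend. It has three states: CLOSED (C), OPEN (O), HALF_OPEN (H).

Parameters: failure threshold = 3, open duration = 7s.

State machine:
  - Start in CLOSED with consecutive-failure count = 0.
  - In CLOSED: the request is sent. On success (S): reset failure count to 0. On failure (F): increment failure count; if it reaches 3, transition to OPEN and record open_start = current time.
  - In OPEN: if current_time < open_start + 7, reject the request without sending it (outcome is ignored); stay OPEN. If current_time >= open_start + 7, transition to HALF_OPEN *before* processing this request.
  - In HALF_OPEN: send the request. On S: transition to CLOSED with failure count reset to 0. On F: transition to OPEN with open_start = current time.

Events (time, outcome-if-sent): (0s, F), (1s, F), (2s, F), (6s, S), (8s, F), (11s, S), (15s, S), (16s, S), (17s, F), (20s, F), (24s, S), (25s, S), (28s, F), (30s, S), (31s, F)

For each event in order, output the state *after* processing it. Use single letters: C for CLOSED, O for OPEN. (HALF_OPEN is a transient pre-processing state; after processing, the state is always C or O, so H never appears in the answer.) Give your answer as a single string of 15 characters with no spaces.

Answer: CCOOOCCCCCCCCCC

Derivation:
State after each event:
  event#1 t=0s outcome=F: state=CLOSED
  event#2 t=1s outcome=F: state=CLOSED
  event#3 t=2s outcome=F: state=OPEN
  event#4 t=6s outcome=S: state=OPEN
  event#5 t=8s outcome=F: state=OPEN
  event#6 t=11s outcome=S: state=CLOSED
  event#7 t=15s outcome=S: state=CLOSED
  event#8 t=16s outcome=S: state=CLOSED
  event#9 t=17s outcome=F: state=CLOSED
  event#10 t=20s outcome=F: state=CLOSED
  event#11 t=24s outcome=S: state=CLOSED
  event#12 t=25s outcome=S: state=CLOSED
  event#13 t=28s outcome=F: state=CLOSED
  event#14 t=30s outcome=S: state=CLOSED
  event#15 t=31s outcome=F: state=CLOSED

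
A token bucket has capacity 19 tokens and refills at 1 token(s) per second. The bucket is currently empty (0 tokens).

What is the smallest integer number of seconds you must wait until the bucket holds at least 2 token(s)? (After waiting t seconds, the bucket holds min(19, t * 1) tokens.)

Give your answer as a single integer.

Answer: 2

Derivation:
Need t * 1 >= 2, so t >= 2/1.
Smallest integer t = ceil(2/1) = 2.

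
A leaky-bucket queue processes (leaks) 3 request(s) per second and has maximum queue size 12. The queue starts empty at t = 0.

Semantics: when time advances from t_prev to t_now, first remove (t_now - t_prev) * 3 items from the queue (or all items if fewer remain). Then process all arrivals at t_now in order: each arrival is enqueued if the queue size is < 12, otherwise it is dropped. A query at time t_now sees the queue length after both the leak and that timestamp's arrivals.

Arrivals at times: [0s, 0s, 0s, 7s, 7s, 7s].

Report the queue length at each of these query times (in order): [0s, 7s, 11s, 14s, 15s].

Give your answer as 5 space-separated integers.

Answer: 3 3 0 0 0

Derivation:
Queue lengths at query times:
  query t=0s: backlog = 3
  query t=7s: backlog = 3
  query t=11s: backlog = 0
  query t=14s: backlog = 0
  query t=15s: backlog = 0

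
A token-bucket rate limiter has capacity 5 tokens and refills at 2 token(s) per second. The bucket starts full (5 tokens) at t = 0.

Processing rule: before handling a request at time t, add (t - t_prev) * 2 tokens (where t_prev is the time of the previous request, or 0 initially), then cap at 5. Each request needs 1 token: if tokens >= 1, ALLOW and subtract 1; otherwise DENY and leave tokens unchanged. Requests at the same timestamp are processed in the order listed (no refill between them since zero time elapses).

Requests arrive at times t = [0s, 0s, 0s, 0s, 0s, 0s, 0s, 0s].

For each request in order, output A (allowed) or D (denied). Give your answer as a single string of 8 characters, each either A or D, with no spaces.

Simulating step by step:
  req#1 t=0s: ALLOW
  req#2 t=0s: ALLOW
  req#3 t=0s: ALLOW
  req#4 t=0s: ALLOW
  req#5 t=0s: ALLOW
  req#6 t=0s: DENY
  req#7 t=0s: DENY
  req#8 t=0s: DENY

Answer: AAAAADDD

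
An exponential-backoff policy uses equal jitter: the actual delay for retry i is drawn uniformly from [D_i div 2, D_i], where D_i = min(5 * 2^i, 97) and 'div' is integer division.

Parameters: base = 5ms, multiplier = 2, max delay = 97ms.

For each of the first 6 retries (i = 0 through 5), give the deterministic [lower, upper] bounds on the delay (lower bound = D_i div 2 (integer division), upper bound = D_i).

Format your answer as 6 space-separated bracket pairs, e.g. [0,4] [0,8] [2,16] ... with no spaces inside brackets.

Computing bounds per retry:
  i=0: D_i=min(5*2^0,97)=5, bounds=[2,5]
  i=1: D_i=min(5*2^1,97)=10, bounds=[5,10]
  i=2: D_i=min(5*2^2,97)=20, bounds=[10,20]
  i=3: D_i=min(5*2^3,97)=40, bounds=[20,40]
  i=4: D_i=min(5*2^4,97)=80, bounds=[40,80]
  i=5: D_i=min(5*2^5,97)=97, bounds=[48,97]

Answer: [2,5] [5,10] [10,20] [20,40] [40,80] [48,97]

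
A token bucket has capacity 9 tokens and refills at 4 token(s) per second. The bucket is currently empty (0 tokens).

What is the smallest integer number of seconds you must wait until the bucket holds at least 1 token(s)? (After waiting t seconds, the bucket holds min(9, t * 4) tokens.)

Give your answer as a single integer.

Answer: 1

Derivation:
Need t * 4 >= 1, so t >= 1/4.
Smallest integer t = ceil(1/4) = 1.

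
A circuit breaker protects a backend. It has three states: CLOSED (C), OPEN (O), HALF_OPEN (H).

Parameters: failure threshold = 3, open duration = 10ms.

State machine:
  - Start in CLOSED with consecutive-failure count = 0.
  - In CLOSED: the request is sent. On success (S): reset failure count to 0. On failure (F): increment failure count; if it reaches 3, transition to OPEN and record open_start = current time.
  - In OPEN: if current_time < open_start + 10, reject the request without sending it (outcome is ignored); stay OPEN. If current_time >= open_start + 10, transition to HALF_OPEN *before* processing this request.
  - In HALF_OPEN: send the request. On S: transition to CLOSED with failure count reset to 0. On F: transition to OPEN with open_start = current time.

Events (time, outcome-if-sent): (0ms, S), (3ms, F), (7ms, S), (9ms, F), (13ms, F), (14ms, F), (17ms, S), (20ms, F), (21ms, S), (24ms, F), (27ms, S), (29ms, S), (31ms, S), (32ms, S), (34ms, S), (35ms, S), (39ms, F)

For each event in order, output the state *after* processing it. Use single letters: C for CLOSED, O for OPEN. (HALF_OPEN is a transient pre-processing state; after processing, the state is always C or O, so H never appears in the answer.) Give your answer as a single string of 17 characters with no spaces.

Answer: CCCCCOOOOOOOOOCCC

Derivation:
State after each event:
  event#1 t=0ms outcome=S: state=CLOSED
  event#2 t=3ms outcome=F: state=CLOSED
  event#3 t=7ms outcome=S: state=CLOSED
  event#4 t=9ms outcome=F: state=CLOSED
  event#5 t=13ms outcome=F: state=CLOSED
  event#6 t=14ms outcome=F: state=OPEN
  event#7 t=17ms outcome=S: state=OPEN
  event#8 t=20ms outcome=F: state=OPEN
  event#9 t=21ms outcome=S: state=OPEN
  event#10 t=24ms outcome=F: state=OPEN
  event#11 t=27ms outcome=S: state=OPEN
  event#12 t=29ms outcome=S: state=OPEN
  event#13 t=31ms outcome=S: state=OPEN
  event#14 t=32ms outcome=S: state=OPEN
  event#15 t=34ms outcome=S: state=CLOSED
  event#16 t=35ms outcome=S: state=CLOSED
  event#17 t=39ms outcome=F: state=CLOSED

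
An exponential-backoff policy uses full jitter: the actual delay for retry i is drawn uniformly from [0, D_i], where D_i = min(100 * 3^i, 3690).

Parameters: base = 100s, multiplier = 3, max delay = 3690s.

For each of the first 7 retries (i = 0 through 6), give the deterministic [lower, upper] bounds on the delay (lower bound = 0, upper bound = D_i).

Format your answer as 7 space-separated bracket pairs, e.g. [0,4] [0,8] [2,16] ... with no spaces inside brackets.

Computing bounds per retry:
  i=0: D_i=min(100*3^0,3690)=100, bounds=[0,100]
  i=1: D_i=min(100*3^1,3690)=300, bounds=[0,300]
  i=2: D_i=min(100*3^2,3690)=900, bounds=[0,900]
  i=3: D_i=min(100*3^3,3690)=2700, bounds=[0,2700]
  i=4: D_i=min(100*3^4,3690)=3690, bounds=[0,3690]
  i=5: D_i=min(100*3^5,3690)=3690, bounds=[0,3690]
  i=6: D_i=min(100*3^6,3690)=3690, bounds=[0,3690]

Answer: [0,100] [0,300] [0,900] [0,2700] [0,3690] [0,3690] [0,3690]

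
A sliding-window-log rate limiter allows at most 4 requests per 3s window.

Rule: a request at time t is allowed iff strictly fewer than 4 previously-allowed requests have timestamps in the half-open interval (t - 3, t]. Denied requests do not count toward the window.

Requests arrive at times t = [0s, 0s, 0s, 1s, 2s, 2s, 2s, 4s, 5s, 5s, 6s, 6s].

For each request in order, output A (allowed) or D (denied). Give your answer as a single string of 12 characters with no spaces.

Tracking allowed requests in the window:
  req#1 t=0s: ALLOW
  req#2 t=0s: ALLOW
  req#3 t=0s: ALLOW
  req#4 t=1s: ALLOW
  req#5 t=2s: DENY
  req#6 t=2s: DENY
  req#7 t=2s: DENY
  req#8 t=4s: ALLOW
  req#9 t=5s: ALLOW
  req#10 t=5s: ALLOW
  req#11 t=6s: ALLOW
  req#12 t=6s: DENY

Answer: AAAADDDAAAAD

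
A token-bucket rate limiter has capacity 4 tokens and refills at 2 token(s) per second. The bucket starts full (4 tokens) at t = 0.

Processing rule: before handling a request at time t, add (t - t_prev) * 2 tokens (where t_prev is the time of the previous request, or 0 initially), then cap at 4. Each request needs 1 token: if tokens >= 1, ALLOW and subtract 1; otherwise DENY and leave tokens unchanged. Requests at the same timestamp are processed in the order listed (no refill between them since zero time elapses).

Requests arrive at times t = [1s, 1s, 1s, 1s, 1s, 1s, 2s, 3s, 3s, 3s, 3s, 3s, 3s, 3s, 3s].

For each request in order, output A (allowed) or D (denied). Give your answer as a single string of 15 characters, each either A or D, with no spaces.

Simulating step by step:
  req#1 t=1s: ALLOW
  req#2 t=1s: ALLOW
  req#3 t=1s: ALLOW
  req#4 t=1s: ALLOW
  req#5 t=1s: DENY
  req#6 t=1s: DENY
  req#7 t=2s: ALLOW
  req#8 t=3s: ALLOW
  req#9 t=3s: ALLOW
  req#10 t=3s: ALLOW
  req#11 t=3s: DENY
  req#12 t=3s: DENY
  req#13 t=3s: DENY
  req#14 t=3s: DENY
  req#15 t=3s: DENY

Answer: AAAADDAAAADDDDD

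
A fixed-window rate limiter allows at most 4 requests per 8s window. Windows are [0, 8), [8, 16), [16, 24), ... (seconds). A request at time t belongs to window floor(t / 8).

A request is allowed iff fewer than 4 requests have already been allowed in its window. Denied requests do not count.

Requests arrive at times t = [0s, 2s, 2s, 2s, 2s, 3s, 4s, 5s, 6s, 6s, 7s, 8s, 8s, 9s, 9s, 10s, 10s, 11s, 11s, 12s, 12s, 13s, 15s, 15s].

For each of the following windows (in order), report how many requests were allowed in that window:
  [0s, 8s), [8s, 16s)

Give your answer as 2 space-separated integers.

Answer: 4 4

Derivation:
Processing requests:
  req#1 t=0s (window 0): ALLOW
  req#2 t=2s (window 0): ALLOW
  req#3 t=2s (window 0): ALLOW
  req#4 t=2s (window 0): ALLOW
  req#5 t=2s (window 0): DENY
  req#6 t=3s (window 0): DENY
  req#7 t=4s (window 0): DENY
  req#8 t=5s (window 0): DENY
  req#9 t=6s (window 0): DENY
  req#10 t=6s (window 0): DENY
  req#11 t=7s (window 0): DENY
  req#12 t=8s (window 1): ALLOW
  req#13 t=8s (window 1): ALLOW
  req#14 t=9s (window 1): ALLOW
  req#15 t=9s (window 1): ALLOW
  req#16 t=10s (window 1): DENY
  req#17 t=10s (window 1): DENY
  req#18 t=11s (window 1): DENY
  req#19 t=11s (window 1): DENY
  req#20 t=12s (window 1): DENY
  req#21 t=12s (window 1): DENY
  req#22 t=13s (window 1): DENY
  req#23 t=15s (window 1): DENY
  req#24 t=15s (window 1): DENY

Allowed counts by window: 4 4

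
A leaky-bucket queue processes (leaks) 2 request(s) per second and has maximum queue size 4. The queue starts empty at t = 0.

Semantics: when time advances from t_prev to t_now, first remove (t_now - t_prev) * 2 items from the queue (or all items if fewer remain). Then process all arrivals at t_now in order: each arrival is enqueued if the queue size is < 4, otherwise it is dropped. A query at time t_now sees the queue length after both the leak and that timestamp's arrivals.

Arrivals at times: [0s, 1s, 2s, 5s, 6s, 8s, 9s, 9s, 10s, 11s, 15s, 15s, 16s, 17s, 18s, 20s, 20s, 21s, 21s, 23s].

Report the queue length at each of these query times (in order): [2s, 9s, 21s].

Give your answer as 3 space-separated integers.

Queue lengths at query times:
  query t=2s: backlog = 1
  query t=9s: backlog = 2
  query t=21s: backlog = 2

Answer: 1 2 2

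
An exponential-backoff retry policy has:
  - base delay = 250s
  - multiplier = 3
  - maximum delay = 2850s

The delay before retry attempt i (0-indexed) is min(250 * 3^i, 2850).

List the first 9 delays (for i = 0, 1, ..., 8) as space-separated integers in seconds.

Answer: 250 750 2250 2850 2850 2850 2850 2850 2850

Derivation:
Computing each delay:
  i=0: min(250*3^0, 2850) = 250
  i=1: min(250*3^1, 2850) = 750
  i=2: min(250*3^2, 2850) = 2250
  i=3: min(250*3^3, 2850) = 2850
  i=4: min(250*3^4, 2850) = 2850
  i=5: min(250*3^5, 2850) = 2850
  i=6: min(250*3^6, 2850) = 2850
  i=7: min(250*3^7, 2850) = 2850
  i=8: min(250*3^8, 2850) = 2850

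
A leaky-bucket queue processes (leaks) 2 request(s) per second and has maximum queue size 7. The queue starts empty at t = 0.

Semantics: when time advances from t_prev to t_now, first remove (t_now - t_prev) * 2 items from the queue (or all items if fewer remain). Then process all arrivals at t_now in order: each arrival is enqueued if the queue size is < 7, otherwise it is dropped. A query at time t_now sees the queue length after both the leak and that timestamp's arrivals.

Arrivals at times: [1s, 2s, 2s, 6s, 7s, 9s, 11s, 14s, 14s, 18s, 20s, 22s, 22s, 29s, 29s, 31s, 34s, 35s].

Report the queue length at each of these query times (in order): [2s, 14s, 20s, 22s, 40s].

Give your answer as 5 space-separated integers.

Answer: 2 2 1 2 0

Derivation:
Queue lengths at query times:
  query t=2s: backlog = 2
  query t=14s: backlog = 2
  query t=20s: backlog = 1
  query t=22s: backlog = 2
  query t=40s: backlog = 0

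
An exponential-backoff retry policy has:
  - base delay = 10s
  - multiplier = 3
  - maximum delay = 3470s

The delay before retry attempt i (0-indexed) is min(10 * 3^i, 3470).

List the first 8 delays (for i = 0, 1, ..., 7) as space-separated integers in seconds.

Computing each delay:
  i=0: min(10*3^0, 3470) = 10
  i=1: min(10*3^1, 3470) = 30
  i=2: min(10*3^2, 3470) = 90
  i=3: min(10*3^3, 3470) = 270
  i=4: min(10*3^4, 3470) = 810
  i=5: min(10*3^5, 3470) = 2430
  i=6: min(10*3^6, 3470) = 3470
  i=7: min(10*3^7, 3470) = 3470

Answer: 10 30 90 270 810 2430 3470 3470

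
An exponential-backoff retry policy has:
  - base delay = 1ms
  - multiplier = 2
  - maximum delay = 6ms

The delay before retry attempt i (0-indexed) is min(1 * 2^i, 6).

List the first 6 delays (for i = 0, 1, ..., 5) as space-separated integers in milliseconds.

Computing each delay:
  i=0: min(1*2^0, 6) = 1
  i=1: min(1*2^1, 6) = 2
  i=2: min(1*2^2, 6) = 4
  i=3: min(1*2^3, 6) = 6
  i=4: min(1*2^4, 6) = 6
  i=5: min(1*2^5, 6) = 6

Answer: 1 2 4 6 6 6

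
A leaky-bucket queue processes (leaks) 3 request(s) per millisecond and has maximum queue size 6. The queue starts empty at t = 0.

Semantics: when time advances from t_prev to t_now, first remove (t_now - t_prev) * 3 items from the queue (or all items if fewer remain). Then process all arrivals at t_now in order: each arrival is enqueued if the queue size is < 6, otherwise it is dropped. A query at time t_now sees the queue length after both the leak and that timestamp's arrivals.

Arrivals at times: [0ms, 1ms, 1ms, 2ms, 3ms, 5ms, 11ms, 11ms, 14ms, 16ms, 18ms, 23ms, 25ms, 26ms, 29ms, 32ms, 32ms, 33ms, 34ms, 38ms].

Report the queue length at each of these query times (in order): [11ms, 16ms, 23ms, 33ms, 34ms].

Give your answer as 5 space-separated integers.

Answer: 2 1 1 1 1

Derivation:
Queue lengths at query times:
  query t=11ms: backlog = 2
  query t=16ms: backlog = 1
  query t=23ms: backlog = 1
  query t=33ms: backlog = 1
  query t=34ms: backlog = 1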